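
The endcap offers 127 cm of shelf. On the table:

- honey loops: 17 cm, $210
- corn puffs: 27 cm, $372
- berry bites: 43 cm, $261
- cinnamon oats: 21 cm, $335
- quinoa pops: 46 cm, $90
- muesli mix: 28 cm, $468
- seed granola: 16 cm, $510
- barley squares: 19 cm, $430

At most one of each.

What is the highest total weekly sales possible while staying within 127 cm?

2115

Taking corn puffs + cinnamon oats + muesli mix + seed granola + barley squares: 111 cm used, 2115 in weekly sales.
That's the maximum — no swap from here does better than 2115.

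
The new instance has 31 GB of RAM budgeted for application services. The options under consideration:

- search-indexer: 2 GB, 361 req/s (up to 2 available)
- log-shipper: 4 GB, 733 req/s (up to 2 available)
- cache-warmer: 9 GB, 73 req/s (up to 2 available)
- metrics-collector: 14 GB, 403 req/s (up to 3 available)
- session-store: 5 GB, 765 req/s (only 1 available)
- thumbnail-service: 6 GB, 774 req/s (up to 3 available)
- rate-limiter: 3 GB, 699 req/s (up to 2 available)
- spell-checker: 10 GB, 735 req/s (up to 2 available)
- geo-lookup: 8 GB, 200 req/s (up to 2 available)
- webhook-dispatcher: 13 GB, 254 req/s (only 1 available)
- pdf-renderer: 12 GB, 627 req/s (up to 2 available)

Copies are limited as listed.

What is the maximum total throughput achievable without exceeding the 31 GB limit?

5177

The ratio heuristic lands on 2×search-indexer + 2×log-shipper + session-store + thumbnail-service + 2×rate-limiter (5125) but leaves 2 GB idle.
The 4 GB tied up in 2×search-indexer is better spent on thumbnail-service — total rises to 5177 (31 GB).
That's the maximum — no swap from here does better than 5177.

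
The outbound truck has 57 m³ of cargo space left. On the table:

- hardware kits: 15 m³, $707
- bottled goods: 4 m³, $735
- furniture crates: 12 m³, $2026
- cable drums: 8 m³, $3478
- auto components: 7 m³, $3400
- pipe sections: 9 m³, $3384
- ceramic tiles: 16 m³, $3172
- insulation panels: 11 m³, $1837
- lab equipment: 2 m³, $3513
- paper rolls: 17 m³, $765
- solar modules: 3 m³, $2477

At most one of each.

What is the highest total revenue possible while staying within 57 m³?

A density-first pass picks bottled goods + cable drums + auto components + pipe sections + ceramic tiles + lab equipment + solar modules — 20159 at 49 m³.
The 4 m³ tied up in bottled goods is better spent on furniture crates — total rises to 21450 (57 m³).

21450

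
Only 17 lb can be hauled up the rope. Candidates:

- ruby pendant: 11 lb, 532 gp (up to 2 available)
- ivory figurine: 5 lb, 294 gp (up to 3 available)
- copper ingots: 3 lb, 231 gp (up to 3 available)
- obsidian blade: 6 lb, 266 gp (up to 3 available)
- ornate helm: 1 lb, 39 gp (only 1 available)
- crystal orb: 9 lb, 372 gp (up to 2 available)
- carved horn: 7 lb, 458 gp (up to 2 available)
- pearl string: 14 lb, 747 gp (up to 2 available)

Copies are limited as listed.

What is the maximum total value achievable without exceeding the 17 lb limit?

1190

By value per lb: copper ingots 77.00, carved horn 65.43, ivory figurine 58.80, pearl string 53.36 lead.
3×copper ingots + ornate helm + carved horn uses 17 of the 17 lb and totals 1190.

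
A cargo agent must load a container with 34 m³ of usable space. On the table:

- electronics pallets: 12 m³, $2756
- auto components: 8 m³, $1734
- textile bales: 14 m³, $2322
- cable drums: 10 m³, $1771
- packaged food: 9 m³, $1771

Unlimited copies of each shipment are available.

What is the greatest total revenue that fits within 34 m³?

7283

Filling by ratio: 2×electronics pallets + auto components for 7246, with 2 m³ left unused.
Dropping auto components frees 8 m³; slotting in cable drums (10 m³) lifts the total to 7283 at 34 m³.
Every other selection either busts 34 m³ or fails to beat 7283.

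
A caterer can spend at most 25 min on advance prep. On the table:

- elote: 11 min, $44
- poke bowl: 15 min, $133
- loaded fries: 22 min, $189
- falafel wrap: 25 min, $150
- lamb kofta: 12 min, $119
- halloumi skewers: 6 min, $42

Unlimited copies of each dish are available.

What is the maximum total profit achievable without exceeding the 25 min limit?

238

Density check — lamb kofta 9.92, poke bowl 8.87, loaded fries 8.59 are the best per min.
Best packing: 2×lamb kofta — 24 min, 238 total.
Every other selection either busts 25 min or fails to beat 238.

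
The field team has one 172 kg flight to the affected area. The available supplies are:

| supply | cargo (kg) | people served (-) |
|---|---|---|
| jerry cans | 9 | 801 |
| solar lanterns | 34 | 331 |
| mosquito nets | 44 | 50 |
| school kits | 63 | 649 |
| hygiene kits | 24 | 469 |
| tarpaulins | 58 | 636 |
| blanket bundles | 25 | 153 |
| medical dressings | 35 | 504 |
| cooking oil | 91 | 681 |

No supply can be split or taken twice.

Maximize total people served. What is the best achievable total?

2754

Filling by ratio: jerry cans + solar lanterns + hygiene kits + tarpaulins + medical dressings for 2741, with 12 kg left unused.
The 58 kg tied up in tarpaulins is better spent on school kits — total rises to 2754 (165 kg).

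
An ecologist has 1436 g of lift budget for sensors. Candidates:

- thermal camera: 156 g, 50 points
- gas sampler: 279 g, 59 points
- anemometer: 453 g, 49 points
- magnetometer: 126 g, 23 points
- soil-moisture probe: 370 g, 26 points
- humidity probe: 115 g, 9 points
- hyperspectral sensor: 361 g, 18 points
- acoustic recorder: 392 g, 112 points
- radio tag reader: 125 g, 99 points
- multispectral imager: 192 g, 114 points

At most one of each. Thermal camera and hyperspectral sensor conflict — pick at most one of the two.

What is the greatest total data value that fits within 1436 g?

By data value per g: radio tag reader 0.79, multispectral imager 0.59, thermal camera 0.32, acoustic recorder 0.29 lead.
Best packing: thermal camera + gas sampler + magnetometer + humidity probe + acoustic recorder + radio tag reader + multispectral imager — 1385 g, 466 total.
Runner-up thermal camera + gas sampler + magnetometer + acoustic recorder + radio tag reader + multispectral imager tops out at 457.

466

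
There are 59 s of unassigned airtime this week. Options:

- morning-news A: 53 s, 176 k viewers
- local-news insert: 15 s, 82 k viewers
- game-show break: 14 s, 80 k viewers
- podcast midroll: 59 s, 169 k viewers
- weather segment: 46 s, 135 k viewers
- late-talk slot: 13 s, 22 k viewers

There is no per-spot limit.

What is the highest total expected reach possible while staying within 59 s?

326

Filling by ratio: 4×game-show break for 320, with 3 s left unused.
Replace 3×game-show break with 3×local-news insert: the trade gains 6 net, giving 326 at 59 s.
Every other selection either busts 59 s or fails to beat 326.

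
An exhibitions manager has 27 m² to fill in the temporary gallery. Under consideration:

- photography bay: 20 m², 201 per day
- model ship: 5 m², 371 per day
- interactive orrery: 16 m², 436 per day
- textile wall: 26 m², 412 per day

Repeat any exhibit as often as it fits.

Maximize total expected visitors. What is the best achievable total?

1855

Density check — model ship 74.20, interactive orrery 27.25, textile wall 15.85 are the best per m².
Taking 5×model ship: 25 m² used, 1855 in expected visitors.
Every other selection either busts 27 m² or fails to beat 1855.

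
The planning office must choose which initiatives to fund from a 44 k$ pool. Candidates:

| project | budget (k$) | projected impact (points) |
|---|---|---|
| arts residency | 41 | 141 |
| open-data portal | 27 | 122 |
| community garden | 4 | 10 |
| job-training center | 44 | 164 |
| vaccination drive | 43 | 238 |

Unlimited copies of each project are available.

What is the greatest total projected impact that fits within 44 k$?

Ranking by ratio (projected impact/k$): vaccination drive 5.53, open-data portal 4.52, job-training center 3.73.
Vaccination drive uses 43 of the 44 k$ and totals 238.
Every other selection either busts 44 k$ or fails to beat 238.

238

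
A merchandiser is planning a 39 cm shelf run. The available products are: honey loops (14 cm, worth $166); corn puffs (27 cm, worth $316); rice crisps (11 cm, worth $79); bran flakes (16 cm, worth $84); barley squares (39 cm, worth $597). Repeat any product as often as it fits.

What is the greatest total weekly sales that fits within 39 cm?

597

Density check — barley squares 15.31, honey loops 11.86, corn puffs 11.70 are the best per cm.
Barley squares uses 39 of the 39 cm and totals 597.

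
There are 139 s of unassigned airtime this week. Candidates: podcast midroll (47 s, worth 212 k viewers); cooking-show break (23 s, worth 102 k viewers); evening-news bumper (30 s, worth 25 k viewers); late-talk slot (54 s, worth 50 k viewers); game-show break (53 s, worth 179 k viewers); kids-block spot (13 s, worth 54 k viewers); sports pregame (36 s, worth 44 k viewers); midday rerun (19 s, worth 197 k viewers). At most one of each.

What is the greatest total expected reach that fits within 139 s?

642

The ratio heuristic lands on podcast midroll + cooking-show break + kids-block spot + sports pregame + midday rerun (609) but leaves 1 s idle.
Dropping cooking-show break and sports pregame frees 59 s; slotting in game-show break (53 s) lifts the total to 642 at 132 s.
Every other selection either busts 139 s or fails to beat 642.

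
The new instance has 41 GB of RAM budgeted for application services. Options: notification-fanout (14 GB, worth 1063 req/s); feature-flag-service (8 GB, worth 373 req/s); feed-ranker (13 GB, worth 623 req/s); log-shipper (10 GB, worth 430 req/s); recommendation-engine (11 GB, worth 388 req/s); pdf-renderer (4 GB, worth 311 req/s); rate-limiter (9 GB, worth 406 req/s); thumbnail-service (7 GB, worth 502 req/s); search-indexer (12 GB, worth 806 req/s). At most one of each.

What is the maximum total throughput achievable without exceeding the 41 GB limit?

The ratio heuristic lands on notification-fanout + pdf-renderer + thumbnail-service + search-indexer (2682) but leaves 4 GB idle.
Replace pdf-renderer with feature-flag-service: the trade gains 62 net, giving 2744 at 41 GB.
Next best is notification-fanout + pdf-renderer + thumbnail-service + search-indexer at 2682 (37 GB) — short by 62.

2744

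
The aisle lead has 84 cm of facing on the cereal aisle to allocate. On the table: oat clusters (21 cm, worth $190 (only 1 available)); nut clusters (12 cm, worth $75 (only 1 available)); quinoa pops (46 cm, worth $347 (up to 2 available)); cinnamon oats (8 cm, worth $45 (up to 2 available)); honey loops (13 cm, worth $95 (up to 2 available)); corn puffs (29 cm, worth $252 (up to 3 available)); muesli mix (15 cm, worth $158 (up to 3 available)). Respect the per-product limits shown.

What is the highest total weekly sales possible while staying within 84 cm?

Ranking by ratio (weekly sales/cm): muesli mix 10.53, oat clusters 9.05, corn puffs 8.69.
The ratio heuristic lands on oat clusters + honey loops + 3×muesli mix (759) but leaves 5 cm idle.
Replace oat clusters and honey loops with cinnamon oats + corn puffs: the trade gains 12 net, giving 771 at 82 cm.
That's the maximum — no swap from here does better than 771.

771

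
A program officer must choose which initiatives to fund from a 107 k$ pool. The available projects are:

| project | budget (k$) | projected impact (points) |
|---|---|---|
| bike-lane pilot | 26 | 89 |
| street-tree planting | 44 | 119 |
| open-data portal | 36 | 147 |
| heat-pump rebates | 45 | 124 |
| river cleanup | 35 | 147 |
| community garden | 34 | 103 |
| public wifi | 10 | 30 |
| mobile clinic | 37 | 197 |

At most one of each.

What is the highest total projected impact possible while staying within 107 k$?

447

Ranking by ratio (projected impact/k$): mobile clinic 5.32, river cleanup 4.20, open-data portal 4.08.
A density-first pass picks bike-lane pilot + river cleanup + mobile clinic — 433 at 98 k$.
The 61 k$ tied up in bike-lane pilot and river cleanup is better spent on open-data portal + community garden — total rises to 447 (107 k$).
Every other selection either busts 107 k$ or fails to beat 447.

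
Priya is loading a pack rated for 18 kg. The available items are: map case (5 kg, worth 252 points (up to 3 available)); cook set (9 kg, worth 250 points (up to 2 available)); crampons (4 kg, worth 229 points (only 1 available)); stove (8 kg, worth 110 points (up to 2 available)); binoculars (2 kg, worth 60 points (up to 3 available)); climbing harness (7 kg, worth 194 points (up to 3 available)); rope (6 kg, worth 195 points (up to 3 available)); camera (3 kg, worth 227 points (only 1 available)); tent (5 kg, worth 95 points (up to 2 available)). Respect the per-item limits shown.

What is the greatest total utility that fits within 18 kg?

983

A density-first pass picks 2×map case + crampons + camera — 960 at 17 kg.
Dropping crampons frees 4 kg; slotting in map case (5 kg) lifts the total to 983 at 18 kg.
Nothing else within 18 kg beats 983.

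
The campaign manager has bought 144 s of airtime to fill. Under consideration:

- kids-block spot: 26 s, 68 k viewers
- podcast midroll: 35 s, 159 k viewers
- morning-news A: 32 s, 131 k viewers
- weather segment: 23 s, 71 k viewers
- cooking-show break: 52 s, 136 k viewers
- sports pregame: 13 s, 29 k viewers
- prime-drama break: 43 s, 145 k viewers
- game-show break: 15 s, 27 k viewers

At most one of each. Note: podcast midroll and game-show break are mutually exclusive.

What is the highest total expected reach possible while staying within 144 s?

Density check — podcast midroll 4.54, morning-news A 4.09, prime-drama break 3.37, weather segment 3.09 are the best per s.
Best packing: podcast midroll + morning-news A + weather segment + prime-drama break — 133 s, 506 total.
No other feasible combination exceeds 506.

506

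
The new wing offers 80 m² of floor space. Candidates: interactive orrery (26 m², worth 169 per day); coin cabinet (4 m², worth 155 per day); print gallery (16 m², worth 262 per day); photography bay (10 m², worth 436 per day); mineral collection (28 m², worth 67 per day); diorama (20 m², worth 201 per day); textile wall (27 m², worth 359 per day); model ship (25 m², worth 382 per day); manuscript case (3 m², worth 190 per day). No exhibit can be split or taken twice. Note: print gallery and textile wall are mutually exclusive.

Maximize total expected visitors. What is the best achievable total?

By expected visitors per m²: manuscript case 63.33, photography bay 43.60, coin cabinet 38.75, print gallery 16.38 lead.
The ratio ordering already packs tightly: coin cabinet + print gallery + photography bay + diorama + model ship + manuscript case, 78 m², 1626.
An exhaustive check of the 512 subsets confirms 1626.

1626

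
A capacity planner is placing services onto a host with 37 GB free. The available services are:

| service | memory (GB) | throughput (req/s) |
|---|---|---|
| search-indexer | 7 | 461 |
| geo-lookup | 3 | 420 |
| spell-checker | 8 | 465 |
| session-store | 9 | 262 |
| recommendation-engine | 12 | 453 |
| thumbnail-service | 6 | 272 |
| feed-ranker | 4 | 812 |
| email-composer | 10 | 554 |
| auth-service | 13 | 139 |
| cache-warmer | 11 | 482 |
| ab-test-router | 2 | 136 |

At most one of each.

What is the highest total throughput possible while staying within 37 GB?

Density check — feed-ranker 203.00, geo-lookup 140.00, ab-test-router 68.00, search-indexer 65.86 are the best per GB.
Filling by ratio: search-indexer + geo-lookup + spell-checker + feed-ranker + email-composer + ab-test-router for 2848, with 3 GB left unused.
Dropping spell-checker frees 8 GB; slotting in cache-warmer (11 GB) lifts the total to 2865 at 37 GB.

2865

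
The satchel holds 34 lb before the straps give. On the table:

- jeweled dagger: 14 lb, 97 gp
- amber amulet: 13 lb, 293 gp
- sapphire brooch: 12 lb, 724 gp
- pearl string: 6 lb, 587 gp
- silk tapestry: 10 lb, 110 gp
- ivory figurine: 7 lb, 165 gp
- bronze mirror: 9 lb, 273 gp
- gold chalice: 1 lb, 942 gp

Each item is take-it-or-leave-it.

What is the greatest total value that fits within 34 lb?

2546

By value per lb: gold chalice 942.00, pearl string 97.83, sapphire brooch 60.33 lead.
Greedy by ratio would take sapphire brooch + pearl string + bronze mirror + gold chalice: 28 lb used, total 2526.
Replace bronze mirror with amber amulet: the trade gains 20 net, giving 2546 at 32 lb.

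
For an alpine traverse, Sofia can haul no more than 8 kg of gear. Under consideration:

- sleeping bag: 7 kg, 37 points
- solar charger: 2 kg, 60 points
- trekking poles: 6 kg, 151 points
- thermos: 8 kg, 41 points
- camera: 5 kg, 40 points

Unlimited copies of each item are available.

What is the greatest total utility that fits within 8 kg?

The ratio ordering already packs tightly: 4×solar charger, 8 kg, 240.
Every other selection either busts 8 kg or fails to beat 240.

240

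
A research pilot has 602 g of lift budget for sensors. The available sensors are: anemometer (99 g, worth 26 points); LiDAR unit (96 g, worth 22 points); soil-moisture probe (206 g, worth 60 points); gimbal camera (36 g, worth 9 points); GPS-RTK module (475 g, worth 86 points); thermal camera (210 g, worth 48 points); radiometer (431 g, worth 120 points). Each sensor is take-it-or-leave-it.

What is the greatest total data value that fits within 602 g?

155

Taking the top-ratio sensors first gives anemometer + LiDAR unit + soil-moisture probe + gimbal camera for 117 (437 g).
The 302 g tied up in LiDAR unit and soil-moisture probe is better spent on radiometer — total rises to 155 (566 g).
The spare 36 g is too small for any remaining sensor, and no exchange beats 155.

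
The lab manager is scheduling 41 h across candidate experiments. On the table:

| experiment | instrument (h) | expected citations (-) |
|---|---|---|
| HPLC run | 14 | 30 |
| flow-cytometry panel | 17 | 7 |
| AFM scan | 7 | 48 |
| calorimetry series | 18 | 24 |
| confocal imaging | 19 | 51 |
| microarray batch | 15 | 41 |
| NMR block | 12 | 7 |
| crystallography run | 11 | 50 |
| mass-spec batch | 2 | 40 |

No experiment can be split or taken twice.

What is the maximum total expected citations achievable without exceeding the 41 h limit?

Taking the top-ratio experiments first gives AFM scan + microarray batch + crystallography run + mass-spec batch for 179 (35 h).
The 15 h tied up in microarray batch is better spent on confocal imaging — total rises to 189 (39 h).
No other feasible combination exceeds 189.

189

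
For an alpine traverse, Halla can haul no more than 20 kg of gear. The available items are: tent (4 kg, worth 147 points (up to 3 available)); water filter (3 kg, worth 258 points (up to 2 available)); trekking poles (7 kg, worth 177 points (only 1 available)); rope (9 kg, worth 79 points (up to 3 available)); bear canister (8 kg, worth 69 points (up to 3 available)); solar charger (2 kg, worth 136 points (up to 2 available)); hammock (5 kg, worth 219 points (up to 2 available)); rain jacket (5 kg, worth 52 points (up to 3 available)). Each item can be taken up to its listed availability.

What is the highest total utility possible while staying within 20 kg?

1226

Taking 2×water filter + 2×solar charger + 2×hammock: 20 kg used, 1226 in utility.
That's the maximum — no swap from here does better than 1226.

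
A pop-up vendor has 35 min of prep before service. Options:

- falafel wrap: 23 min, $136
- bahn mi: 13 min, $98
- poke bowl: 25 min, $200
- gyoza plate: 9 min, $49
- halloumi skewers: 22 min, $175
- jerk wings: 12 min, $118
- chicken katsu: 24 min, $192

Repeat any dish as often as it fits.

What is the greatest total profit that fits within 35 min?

293

Filling by ratio: gyoza plate + 2×jerk wings for 285, with 2 min left unused.
Replace gyoza plate and jerk wings with halloumi skewers: the trade gains 8 net, giving 293 at 34 min.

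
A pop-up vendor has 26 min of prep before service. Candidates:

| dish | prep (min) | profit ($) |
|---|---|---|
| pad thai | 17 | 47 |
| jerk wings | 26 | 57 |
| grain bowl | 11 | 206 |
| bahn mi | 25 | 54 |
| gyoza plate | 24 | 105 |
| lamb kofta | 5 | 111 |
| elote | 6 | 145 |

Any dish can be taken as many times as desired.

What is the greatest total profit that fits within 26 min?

Greedy by ratio would take 4×elote: 24 min used, total 580.
The 18 min tied up in 3×elote is better spent on 4×lamb kofta — total rises to 589 (26 min).
Every other selection either busts 26 min or fails to beat 589.

589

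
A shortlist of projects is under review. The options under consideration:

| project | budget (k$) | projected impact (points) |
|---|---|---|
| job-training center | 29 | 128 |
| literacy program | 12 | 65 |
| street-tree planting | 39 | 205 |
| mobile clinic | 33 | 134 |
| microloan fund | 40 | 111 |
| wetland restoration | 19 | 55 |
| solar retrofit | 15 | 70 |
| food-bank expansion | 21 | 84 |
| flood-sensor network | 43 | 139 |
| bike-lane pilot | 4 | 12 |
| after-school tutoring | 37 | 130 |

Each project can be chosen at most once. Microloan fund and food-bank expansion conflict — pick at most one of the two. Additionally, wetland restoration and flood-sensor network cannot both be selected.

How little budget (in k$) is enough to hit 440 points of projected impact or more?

Minimise k$ subject to total projected impact ≥ 440.
job-training center + literacy program + street-tree planting + solar retrofit reaches 468 using 95 k$.
Below 95 k$ the best achievable stays under 440.

95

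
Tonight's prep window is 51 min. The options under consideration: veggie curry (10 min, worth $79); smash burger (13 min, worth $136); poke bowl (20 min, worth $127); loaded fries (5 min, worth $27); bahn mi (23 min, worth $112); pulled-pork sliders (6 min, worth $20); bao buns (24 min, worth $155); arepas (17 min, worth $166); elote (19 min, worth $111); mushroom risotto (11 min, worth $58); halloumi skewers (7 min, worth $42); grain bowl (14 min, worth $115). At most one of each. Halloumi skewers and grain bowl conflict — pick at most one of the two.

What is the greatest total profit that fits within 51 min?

444

Density check — smash burger 10.46, arepas 9.76, grain bowl 8.21 are the best per min.
Taking smash burger + loaded fries + arepas + grain bowl: 49 min used, 444 in profit.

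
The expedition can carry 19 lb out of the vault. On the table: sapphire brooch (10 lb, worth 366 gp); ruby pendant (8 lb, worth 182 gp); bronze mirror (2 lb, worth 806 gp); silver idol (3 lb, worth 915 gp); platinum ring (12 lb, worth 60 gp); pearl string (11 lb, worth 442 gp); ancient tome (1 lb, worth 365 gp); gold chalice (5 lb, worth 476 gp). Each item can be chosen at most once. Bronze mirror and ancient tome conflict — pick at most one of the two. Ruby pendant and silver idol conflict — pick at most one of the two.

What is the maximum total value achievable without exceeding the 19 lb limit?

Density check — bronze mirror 403.00, ancient tome 365.00, silver idol 305.00 are the best per lb.
Bronze mirror + silver idol + gold chalice uses 10 of the 19 lb and totals 2197.

2197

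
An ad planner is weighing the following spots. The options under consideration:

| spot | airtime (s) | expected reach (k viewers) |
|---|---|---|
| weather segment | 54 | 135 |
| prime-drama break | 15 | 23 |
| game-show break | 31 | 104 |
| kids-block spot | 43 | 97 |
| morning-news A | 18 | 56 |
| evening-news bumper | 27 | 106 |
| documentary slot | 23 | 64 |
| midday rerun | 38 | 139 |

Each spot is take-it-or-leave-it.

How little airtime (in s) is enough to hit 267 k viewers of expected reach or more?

80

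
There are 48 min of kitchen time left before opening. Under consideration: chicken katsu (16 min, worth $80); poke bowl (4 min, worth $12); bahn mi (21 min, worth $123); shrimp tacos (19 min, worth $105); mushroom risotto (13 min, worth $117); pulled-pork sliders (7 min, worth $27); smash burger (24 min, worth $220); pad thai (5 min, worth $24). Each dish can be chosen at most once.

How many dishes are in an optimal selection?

4

Best achievable profit is 376.
poke bowl + mushroom risotto + pulled-pork sliders + smash burger hits 376 at 48 min.
All optima have 4 dishes.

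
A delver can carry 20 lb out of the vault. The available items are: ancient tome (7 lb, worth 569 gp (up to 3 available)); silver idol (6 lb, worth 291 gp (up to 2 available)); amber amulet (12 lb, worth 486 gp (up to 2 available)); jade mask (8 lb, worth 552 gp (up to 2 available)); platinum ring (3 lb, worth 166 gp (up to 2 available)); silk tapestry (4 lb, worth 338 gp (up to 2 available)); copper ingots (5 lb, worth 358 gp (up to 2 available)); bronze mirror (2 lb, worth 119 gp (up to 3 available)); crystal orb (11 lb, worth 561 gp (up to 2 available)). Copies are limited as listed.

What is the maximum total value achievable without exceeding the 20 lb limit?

Taking ancient tome + 2×silk tapestry + copper ingots: 20 lb used, 1603 in value.
That's the maximum — no swap from here does better than 1603.

1603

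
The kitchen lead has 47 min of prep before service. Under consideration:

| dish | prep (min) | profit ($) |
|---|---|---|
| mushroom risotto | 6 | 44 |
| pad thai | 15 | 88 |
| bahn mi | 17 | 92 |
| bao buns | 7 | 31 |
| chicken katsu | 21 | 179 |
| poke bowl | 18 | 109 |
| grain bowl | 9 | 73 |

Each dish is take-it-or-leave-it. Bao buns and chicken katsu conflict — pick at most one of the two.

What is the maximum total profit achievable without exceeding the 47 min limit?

344

Ranking by ratio (profit/min): chicken katsu 8.52, grain bowl 8.11, mushroom risotto 7.33, poke bowl 6.06.
Best packing: bahn mi + chicken katsu + grain bowl — 47 min, 344 total.
Next best is pad thai + chicken katsu + grain bowl at 340 (45 min) — short by 4.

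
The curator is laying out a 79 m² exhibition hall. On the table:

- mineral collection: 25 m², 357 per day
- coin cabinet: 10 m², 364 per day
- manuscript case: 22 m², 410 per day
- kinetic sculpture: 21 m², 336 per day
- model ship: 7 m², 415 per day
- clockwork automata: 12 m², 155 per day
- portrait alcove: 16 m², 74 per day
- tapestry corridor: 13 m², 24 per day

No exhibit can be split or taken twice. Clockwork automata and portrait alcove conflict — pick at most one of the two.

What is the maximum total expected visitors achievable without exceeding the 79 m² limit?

1701

Density check — model ship 59.29, coin cabinet 36.40, manuscript case 18.64, kinetic sculpture 16.00 are the best per m².
A density-first pass picks coin cabinet + manuscript case + kinetic sculpture + model ship + clockwork automata — 1680 at 72 m².
Replace kinetic sculpture with mineral collection: the trade gains 21 net, giving 1701 at 76 m².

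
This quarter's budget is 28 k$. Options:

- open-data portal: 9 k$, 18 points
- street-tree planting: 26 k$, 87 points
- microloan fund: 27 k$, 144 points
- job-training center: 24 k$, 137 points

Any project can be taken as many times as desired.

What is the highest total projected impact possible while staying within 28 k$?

144

The ratio heuristic lands on job-training center (137) but leaves 4 k$ idle.
The 24 k$ tied up in job-training center is better spent on microloan fund — total rises to 144 (27 k$).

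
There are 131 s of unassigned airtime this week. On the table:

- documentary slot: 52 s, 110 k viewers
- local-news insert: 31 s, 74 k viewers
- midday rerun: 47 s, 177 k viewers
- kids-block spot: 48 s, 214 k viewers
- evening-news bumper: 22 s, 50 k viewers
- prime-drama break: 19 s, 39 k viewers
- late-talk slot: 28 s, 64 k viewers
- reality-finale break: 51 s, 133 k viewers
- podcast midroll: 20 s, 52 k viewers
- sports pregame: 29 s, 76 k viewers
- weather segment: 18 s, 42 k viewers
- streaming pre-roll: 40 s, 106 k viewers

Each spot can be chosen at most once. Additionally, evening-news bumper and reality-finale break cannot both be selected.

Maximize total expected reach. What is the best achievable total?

467

Midday rerun + kids-block spot + sports pregame uses 124 of the 131 s and totals 467.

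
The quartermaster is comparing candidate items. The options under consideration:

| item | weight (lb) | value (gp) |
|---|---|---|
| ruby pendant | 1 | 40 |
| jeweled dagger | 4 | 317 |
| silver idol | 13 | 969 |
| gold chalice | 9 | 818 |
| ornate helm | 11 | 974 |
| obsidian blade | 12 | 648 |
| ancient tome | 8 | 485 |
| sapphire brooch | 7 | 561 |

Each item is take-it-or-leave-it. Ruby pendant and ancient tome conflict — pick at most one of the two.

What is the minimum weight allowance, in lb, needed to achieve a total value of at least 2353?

Look for the lowest-weight combination reaching 2353.
gold chalice + ornate helm + sapphire brooch reaches 2353 using 27 lb.
No combination under 27 lb hits 2353.

27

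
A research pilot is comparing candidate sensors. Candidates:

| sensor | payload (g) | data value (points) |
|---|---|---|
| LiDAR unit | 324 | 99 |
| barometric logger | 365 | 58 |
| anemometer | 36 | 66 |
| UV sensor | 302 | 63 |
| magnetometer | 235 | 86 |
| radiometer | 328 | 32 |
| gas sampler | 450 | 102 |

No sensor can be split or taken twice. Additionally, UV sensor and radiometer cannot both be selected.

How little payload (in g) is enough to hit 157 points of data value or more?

Need the lightest bundle worth ≥ 157.
LiDAR unit + anemometer: 165 data value at 360 g.
No combination under 360 g hits 157.

360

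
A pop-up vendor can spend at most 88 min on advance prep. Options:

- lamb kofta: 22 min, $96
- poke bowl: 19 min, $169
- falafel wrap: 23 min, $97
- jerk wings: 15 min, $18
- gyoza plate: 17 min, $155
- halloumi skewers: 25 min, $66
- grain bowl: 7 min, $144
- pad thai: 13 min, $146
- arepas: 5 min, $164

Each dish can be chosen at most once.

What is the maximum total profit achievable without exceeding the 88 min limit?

Density check — arepas 32.80, grain bowl 20.57, pad thai 11.23, gyoza plate 9.12 are the best per min.
The ratio heuristic lands on lamb kofta + poke bowl + gyoza plate + grain bowl + pad thai + arepas (874) but leaves 5 min idle.
Dropping lamb kofta frees 22 min; slotting in falafel wrap (23 min) lifts the total to 875 at 84 min.

875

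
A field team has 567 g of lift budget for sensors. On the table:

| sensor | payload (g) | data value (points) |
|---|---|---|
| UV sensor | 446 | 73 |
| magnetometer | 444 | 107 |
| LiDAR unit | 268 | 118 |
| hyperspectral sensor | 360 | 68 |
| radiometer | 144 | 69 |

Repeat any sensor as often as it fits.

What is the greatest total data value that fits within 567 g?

The ratio heuristic lands on 3×radiometer (207) but leaves 135 g idle.
The 144 g tied up in radiometer is better spent on LiDAR unit — total rises to 256 (556 g).

256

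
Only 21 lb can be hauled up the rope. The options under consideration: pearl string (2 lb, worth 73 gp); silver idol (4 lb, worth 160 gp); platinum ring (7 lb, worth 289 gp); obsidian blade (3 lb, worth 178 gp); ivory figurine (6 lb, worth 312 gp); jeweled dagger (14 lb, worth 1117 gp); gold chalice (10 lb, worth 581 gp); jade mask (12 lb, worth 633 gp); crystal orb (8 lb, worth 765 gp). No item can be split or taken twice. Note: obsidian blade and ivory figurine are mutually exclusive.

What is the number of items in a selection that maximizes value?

3

Optimal total is 1524.
One optimal bundle: obsidian blade + gold chalice + crystal orb (21 lb).
Any selection reaching 1524 contains exactly 3 items.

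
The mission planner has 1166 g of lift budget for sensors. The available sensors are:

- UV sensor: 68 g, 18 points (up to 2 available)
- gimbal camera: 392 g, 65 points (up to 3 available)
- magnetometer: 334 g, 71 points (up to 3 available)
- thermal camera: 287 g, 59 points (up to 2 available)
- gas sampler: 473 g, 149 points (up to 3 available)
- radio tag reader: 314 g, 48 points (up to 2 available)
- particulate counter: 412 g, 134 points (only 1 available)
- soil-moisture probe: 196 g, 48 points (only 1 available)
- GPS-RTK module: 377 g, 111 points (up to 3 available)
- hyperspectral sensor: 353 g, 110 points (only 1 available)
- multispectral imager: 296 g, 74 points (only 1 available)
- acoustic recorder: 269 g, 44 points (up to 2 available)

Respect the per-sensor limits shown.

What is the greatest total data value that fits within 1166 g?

Greedy by ratio would take 2×UV sensor + gas sampler + particulate counter: 1021 g used, total 319.
The 609 g tied up in 2×UV sensor and gas sampler is better spent on 2×GPS-RTK module — total rises to 356 (1166 g).

356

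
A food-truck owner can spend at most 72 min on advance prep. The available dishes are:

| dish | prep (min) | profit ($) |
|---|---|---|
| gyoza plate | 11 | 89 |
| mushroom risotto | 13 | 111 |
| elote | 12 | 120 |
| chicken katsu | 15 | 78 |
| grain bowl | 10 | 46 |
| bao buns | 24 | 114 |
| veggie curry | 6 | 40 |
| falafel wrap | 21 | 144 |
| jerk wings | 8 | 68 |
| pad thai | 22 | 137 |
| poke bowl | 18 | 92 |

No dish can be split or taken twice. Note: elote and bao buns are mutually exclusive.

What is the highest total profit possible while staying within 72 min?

The ratio ordering already packs tightly: gyoza plate + mushroom risotto + elote + veggie curry + falafel wrap + jerk wings, 71 min, 572.

572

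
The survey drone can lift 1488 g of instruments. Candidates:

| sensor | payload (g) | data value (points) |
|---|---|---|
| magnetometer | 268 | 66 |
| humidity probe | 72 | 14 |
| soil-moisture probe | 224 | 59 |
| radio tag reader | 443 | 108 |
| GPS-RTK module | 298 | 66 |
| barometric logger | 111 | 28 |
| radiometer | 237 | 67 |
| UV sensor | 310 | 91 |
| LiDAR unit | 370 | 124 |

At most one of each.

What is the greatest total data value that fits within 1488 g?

Greedy by ratio would take humidity probe + soil-moisture probe + barometric logger + radiometer + UV sensor + LiDAR unit: 1324 g used, total 383.
The 111 g tied up in barometric logger is better spent on magnetometer — total rises to 421 (1481 g).

421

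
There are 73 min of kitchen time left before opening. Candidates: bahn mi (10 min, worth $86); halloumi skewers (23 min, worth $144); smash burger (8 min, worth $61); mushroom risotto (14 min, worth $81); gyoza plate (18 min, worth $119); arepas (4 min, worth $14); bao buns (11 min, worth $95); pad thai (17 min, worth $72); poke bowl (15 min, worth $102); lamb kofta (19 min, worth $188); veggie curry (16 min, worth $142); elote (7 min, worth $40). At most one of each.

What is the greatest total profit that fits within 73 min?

Filling by ratio: bahn mi + smash burger + bao buns + lamb kofta + veggie curry + elote for 612, with 2 min left unused.
Dropping smash burger and elote frees 15 min; slotting in poke bowl (15 min) lifts the total to 613 at 71 min.

613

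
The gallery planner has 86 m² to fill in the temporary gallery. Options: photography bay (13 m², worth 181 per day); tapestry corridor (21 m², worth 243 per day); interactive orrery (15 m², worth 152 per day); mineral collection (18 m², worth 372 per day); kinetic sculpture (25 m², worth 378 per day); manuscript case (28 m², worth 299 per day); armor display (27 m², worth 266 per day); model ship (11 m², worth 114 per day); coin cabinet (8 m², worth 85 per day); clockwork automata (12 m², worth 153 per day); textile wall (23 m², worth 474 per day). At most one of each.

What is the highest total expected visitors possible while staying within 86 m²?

The ratio heuristic lands on photography bay + mineral collection + kinetic sculpture + textile wall (1405) but leaves 7 m² idle.
The 13 m² tied up in photography bay is better spent on coin cabinet + clockwork automata — total rises to 1462 (86 m²).

1462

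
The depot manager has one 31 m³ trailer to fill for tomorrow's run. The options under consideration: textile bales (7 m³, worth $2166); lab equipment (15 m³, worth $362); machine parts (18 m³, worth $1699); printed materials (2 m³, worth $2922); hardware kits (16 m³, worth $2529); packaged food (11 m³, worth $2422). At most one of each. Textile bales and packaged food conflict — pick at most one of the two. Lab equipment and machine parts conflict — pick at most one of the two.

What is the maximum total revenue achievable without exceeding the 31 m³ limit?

7873

Printed materials + hardware kits + packaged food uses 29 of the 31 m³ and totals 7873.
The closest alternative, textile bales + printed materials + hardware kits, reaches only 7617.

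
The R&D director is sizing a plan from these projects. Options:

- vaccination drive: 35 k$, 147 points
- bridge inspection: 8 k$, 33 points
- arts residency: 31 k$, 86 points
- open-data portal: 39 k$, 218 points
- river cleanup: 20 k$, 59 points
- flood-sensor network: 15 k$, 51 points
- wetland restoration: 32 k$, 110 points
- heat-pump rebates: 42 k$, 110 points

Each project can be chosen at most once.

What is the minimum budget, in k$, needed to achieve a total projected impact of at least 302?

62

Minimise k$ subject to total projected impact ≥ 302.
bridge inspection + open-data portal + flood-sensor network: 302 projected impact at 62 k$.
Below 62 k$ the best achievable stays under 302.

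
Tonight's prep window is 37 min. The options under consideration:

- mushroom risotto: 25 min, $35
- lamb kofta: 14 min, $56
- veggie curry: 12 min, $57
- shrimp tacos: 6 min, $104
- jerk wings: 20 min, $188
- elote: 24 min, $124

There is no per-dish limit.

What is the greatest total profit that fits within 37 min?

The ratio ordering already packs tightly: 6×shrimp tacos, 36 min, 624.

624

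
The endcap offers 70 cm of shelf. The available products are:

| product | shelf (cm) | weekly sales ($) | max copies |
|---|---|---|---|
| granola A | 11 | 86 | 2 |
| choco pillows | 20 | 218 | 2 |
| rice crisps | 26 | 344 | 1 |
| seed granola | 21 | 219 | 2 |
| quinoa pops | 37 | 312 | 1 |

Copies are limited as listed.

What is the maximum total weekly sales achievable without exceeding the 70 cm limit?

Taking the top-ratio products first gives 2×choco pillows + rice crisps for 780 (66 cm).
The 40 cm tied up in 2×choco pillows is better spent on 2×seed granola — total rises to 782 (68 cm).
No other feasible combination exceeds 782.

782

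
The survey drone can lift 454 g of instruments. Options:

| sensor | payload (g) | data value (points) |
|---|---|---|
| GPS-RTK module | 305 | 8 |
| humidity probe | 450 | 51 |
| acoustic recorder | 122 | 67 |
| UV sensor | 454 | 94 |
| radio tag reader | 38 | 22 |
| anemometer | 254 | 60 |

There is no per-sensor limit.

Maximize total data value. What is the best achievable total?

Density check — radio tag reader 0.58, acoustic recorder 0.55, anemometer 0.24 are the best per g.
The ratio heuristic lands on 11×radio tag reader (242) but leaves 36 g idle.
Replace 9×radio tag reader with 3×acoustic recorder: the trade gains 3 net, giving 245 at 442 g.
No other feasible combination exceeds 245.

245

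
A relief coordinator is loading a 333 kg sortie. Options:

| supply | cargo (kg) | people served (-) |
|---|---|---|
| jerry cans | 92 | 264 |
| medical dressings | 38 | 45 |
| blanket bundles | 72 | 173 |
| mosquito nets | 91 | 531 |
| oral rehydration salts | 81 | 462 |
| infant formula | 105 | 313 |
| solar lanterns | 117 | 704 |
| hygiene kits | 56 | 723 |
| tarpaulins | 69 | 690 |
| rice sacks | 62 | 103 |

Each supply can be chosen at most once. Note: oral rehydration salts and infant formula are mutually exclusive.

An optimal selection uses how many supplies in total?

Optimal total is 2648.
mosquito nets + solar lanterns + hygiene kits + tarpaulins hits 2648 at 333 kg.
Any selection reaching 2648 contains exactly 4 supplies.

4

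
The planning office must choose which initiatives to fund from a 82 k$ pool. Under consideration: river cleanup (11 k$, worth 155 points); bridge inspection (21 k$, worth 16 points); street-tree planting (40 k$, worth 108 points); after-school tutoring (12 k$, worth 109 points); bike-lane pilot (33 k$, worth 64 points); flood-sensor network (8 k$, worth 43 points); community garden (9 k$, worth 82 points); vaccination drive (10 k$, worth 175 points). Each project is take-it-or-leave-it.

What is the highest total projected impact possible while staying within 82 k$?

629

Taking the top-ratio projects first gives river cleanup + bridge inspection + after-school tutoring + flood-sensor network + community garden + vaccination drive for 580 (71 k$).
The 29 k$ tied up in bridge inspection and flood-sensor network is better spent on street-tree planting — total rises to 629 (82 k$).
Runner-up river cleanup + street-tree planting + after-school tutoring + flood-sensor network + vaccination drive tops out at 590.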